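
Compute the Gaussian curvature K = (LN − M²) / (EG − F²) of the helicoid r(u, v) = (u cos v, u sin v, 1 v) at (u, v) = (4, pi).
K = -1/289

Coefficients of the first fundamental form: E = 1, F = 0, G = u^2 + 1.
Coefficients of the second fundamental form: L = 0, M = -1/sqrt(u^2 + 1), N = 0.
Assemble K = (LN − M²)/(EG − F²) = -1/(u^2 + 1)^2. At (u, v) = (4, pi): K = -1/289.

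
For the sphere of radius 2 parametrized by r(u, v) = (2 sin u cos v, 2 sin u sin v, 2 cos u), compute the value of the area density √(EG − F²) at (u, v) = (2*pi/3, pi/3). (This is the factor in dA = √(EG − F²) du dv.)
√(EG − F²)|_{(2*pi/3, pi/3)} = 2*sqrt(3)

E = 4, F = 0, G = 4*sin(u)^2, so EG − F² = 16*sin(u)^2. Taking the positive square root: √(EG − F²) = 4*Abs(sin(u)). At (u, v) = (2*pi/3, pi/3): 2*sqrt(3).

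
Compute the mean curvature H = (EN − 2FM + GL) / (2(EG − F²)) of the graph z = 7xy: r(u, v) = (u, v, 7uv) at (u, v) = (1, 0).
H = 0

With E = 49*v^2 + 1, F = 49*u*v, G = 49*u^2 + 1, L = 0, M = 7/sqrt(49*u^2 + 49*v^2 + 1), N = 0, assemble
  H = (EN − 2FM + GL) / (2(EG − F²)) = -343*u*v/(49*u^2 + 49*v^2 + 1)^(3/2).
At (u, v) = (1, 0): H = 0.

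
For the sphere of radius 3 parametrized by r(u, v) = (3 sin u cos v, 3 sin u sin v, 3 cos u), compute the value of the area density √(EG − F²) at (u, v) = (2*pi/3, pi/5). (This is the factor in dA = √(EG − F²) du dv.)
√(EG − F²)|_{(2*pi/3, pi/5)} = 9*sqrt(3)/2

E = 9, F = 0, G = 9*sin(u)^2, so EG − F² = 81*sin(u)^2. Taking the positive square root: √(EG − F²) = 9*Abs(sin(u)). At (u, v) = (2*pi/3, pi/5): 9*sqrt(3)/2.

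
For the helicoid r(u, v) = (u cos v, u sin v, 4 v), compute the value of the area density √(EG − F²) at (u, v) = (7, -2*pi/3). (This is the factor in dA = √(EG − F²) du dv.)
√(EG − F²)|_{(7, -2*pi/3)} = sqrt(65)

E = 1, F = 0, G = u^2 + 16, so EG − F² = u^2 + 16. Taking the positive square root: √(EG − F²) = sqrt(u^2 + 16). At (u, v) = (7, -2*pi/3): sqrt(65).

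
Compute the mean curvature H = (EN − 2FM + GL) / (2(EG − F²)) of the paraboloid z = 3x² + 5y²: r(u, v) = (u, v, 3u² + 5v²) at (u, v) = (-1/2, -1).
H = 353*sqrt(110)/12100

With E = 36*u^2 + 1, F = 60*u*v, G = 100*v^2 + 1, L = 6/sqrt(36*u^2 + 100*v^2 + 1), M = 0, N = 10/sqrt(36*u^2 + 100*v^2 + 1), assemble
  H = (EN − 2FM + GL) / (2(EG − F²)) = 4*(45*u^2 + 75*v^2 + 2)/(36*u^2 + 100*v^2 + 1)^(3/2).
At (u, v) = (-1/2, -1): H = 353*sqrt(110)/12100.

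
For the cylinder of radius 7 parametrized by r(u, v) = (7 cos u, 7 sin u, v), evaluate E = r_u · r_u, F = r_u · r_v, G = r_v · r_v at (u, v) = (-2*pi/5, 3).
E = 49;  F = 0;  G = 1

Partials: r_u = (-7*sin(u), 7*cos(u), 0), r_v = (0, 0, 1). As functions of (u, v):
  E = r_u · r_u = 49,
  F = r_u · r_v = 0,
  G = r_v · r_v = 1.
Evaluating at (u, v) = (-2*pi/5, 3): E = 49, F = 0, G = 1.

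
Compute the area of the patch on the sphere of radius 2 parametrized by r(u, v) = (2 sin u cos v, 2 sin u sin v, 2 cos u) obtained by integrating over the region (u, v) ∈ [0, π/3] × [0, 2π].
Area = 4*pi

Area = ∫∫ √(EG − F²) du dv with √(EG − F²) = 4*Abs(sin(u)). Integrating over [0, π/3] × [0, 2π] gives 4*pi.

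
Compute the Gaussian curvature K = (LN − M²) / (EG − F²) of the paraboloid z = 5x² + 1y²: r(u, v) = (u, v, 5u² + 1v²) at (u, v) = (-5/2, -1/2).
K = 20/393129

Coefficients of the first fundamental form: E = 100*u^2 + 1, F = 20*u*v, G = 4*v^2 + 1.
Coefficients of the second fundamental form: L = 10/sqrt(100*u^2 + 4*v^2 + 1), M = 0, N = 2/sqrt(100*u^2 + 4*v^2 + 1).
Assemble K = (LN − M²)/(EG − F²) = 20/(10000*u^4 + 800*u^2*v^2 + 200*u^2 + 16*v^4 + 8*v^2 + 1). At (u, v) = (-5/2, -1/2): K = 20/393129.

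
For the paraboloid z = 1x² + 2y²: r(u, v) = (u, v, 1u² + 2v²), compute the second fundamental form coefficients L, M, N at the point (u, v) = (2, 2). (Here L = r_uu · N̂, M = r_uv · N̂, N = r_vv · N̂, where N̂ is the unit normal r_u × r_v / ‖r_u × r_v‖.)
L = 2/9;  M = 0;  N = 4/9

Compute the unit normal N̂(u, v) = (-2*u/sqrt(4*u^2 + 16*v^2 + 1), -4*v/sqrt(4*u^2 + 16*v^2 + 1), 1/sqrt(4*u^2 + 16*v^2 + 1)), and the second partials r_uu, r_uv, r_vv. Take dot products:
  L(u, v) = r_uu · N̂ = 2/sqrt(4*u^2 + 16*v^2 + 1),
  M(u, v) = r_uv · N̂ = 0,
  N(u, v) = r_vv · N̂ = 4/sqrt(4*u^2 + 16*v^2 + 1).
Evaluating at (u, v) = (2, 2):
  L = 2/9, M = 0, N = 4/9.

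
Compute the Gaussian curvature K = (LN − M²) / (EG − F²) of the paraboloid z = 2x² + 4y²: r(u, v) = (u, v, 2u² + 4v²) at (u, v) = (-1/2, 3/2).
K = 32/22201

Coefficients of the first fundamental form: E = 16*u^2 + 1, F = 32*u*v, G = 64*v^2 + 1.
Coefficients of the second fundamental form: L = 4/sqrt(16*u^2 + 64*v^2 + 1), M = 0, N = 8/sqrt(16*u^2 + 64*v^2 + 1).
Assemble K = (LN − M²)/(EG − F²) = 32/(256*u^4 + 2048*u^2*v^2 + 32*u^2 + 4096*v^4 + 128*v^2 + 1). At (u, v) = (-1/2, 3/2): K = 32/22201.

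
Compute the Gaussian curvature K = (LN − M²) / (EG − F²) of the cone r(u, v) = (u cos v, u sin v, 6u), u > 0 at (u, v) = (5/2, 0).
K = 0

Coefficients of the first fundamental form: E = 37, F = 0, G = u^2.
Coefficients of the second fundamental form: L = 0, M = 0, N = 6*sqrt(37)*u^2/(37*Abs(u)).
Assemble K = (LN − M²)/(EG − F²) = 0. At (u, v) = (5/2, 0): K = 0.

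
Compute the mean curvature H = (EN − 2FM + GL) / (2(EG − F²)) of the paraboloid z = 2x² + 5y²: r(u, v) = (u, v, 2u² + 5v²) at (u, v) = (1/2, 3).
H = 1827*sqrt(905)/819025

With E = 16*u^2 + 1, F = 40*u*v, G = 100*v^2 + 1, L = 4/sqrt(16*u^2 + 100*v^2 + 1), M = 0, N = 10/sqrt(16*u^2 + 100*v^2 + 1), assemble
  H = (EN − 2FM + GL) / (2(EG − F²)) = (80*u^2 + 200*v^2 + 7)/(16*u^2 + 100*v^2 + 1)^(3/2).
At (u, v) = (1/2, 3): H = 1827*sqrt(905)/819025.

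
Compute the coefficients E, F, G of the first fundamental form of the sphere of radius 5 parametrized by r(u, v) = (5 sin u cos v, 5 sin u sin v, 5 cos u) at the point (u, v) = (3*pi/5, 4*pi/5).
E = 25;  F = 0;  G = 25*sqrt(5)/8 + 125/8

Partials: r_u = (5*cos(u)*cos(v), 5*sin(v)*cos(u), -5*sin(u)), r_v = (-5*sin(u)*sin(v), 5*sin(u)*cos(v), 0). As functions of (u, v):
  E = r_u · r_u = 25,
  F = r_u · r_v = 0,
  G = r_v · r_v = 25*sin(u)^2.
Evaluating at (u, v) = (3*pi/5, 4*pi/5): E = 25, F = 0, G = 25*sqrt(5)/8 + 125/8.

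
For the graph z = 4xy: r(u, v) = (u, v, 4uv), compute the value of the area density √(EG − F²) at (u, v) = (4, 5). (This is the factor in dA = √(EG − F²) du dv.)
√(EG − F²)|_{(4, 5)} = 3*sqrt(73)

E = 16*v^2 + 1, F = 16*u*v, G = 16*u^2 + 1, so EG − F² = 16*u^2 + 16*v^2 + 1. Taking the positive square root: √(EG − F²) = sqrt(16*u^2 + 16*v^2 + 1). At (u, v) = (4, 5): 3*sqrt(73).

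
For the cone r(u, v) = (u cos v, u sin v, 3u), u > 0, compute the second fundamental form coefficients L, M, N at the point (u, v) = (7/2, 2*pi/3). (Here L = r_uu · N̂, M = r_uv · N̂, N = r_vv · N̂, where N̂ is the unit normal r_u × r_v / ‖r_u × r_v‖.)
L = 0;  M = 0;  N = 21*sqrt(10)/20

Compute the unit normal N̂(u, v) = (-3*sqrt(10)*u*cos(v)/(10*Abs(u)), -3*sqrt(10)*u*sin(v)/(10*Abs(u)), sqrt(10)*u/(10*Abs(u))), and the second partials r_uu, r_uv, r_vv. Take dot products:
  L(u, v) = r_uu · N̂ = 0,
  M(u, v) = r_uv · N̂ = 0,
  N(u, v) = r_vv · N̂ = 3*sqrt(10)*u^2/(10*Abs(u)).
Evaluating at (u, v) = (7/2, 2*pi/3):
  L = 0, M = 0, N = 21*sqrt(10)/20.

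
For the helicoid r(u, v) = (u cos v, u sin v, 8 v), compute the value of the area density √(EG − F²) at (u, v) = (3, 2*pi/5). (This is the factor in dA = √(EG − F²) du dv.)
√(EG − F²)|_{(3, 2*pi/5)} = sqrt(73)

E = 1, F = 0, G = u^2 + 64, so EG − F² = u^2 + 64. Taking the positive square root: √(EG − F²) = sqrt(u^2 + 64). At (u, v) = (3, 2*pi/5): sqrt(73).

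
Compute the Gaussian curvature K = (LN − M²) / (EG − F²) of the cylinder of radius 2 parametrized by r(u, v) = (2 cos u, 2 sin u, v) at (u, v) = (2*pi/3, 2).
K = 0

Coefficients of the first fundamental form: E = 4, F = 0, G = 1.
Coefficients of the second fundamental form: L = -2, M = 0, N = 0.
Assemble K = (LN − M²)/(EG − F²) = 0. At (u, v) = (2*pi/3, 2): K = 0.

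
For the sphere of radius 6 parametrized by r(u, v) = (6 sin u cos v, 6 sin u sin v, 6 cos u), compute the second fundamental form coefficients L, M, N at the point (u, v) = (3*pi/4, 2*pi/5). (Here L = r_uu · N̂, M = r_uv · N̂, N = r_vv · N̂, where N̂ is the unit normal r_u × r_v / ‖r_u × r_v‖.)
L = -6;  M = 0;  N = -3

Compute the unit normal N̂(u, v) = (sin(u)^2*cos(v)/Abs(sin(u)), sin(u)^2*sin(v)/Abs(sin(u)), sin(2*u)/(2*Abs(sin(u)))), and the second partials r_uu, r_uv, r_vv. Take dot products:
  L(u, v) = r_uu · N̂ = -6*sin(u)/Abs(sin(u)),
  M(u, v) = r_uv · N̂ = 0,
  N(u, v) = r_vv · N̂ = -6*sin(u)^3/Abs(sin(u)).
Evaluating at (u, v) = (3*pi/4, 2*pi/5):
  L = -6, M = 0, N = -3.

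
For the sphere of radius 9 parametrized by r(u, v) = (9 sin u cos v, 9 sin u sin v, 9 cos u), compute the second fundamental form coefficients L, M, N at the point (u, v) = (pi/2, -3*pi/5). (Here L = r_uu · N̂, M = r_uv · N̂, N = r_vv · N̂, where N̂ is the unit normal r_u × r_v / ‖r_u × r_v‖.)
L = -9;  M = 0;  N = -9

Compute the unit normal N̂(u, v) = (sin(u)^2*cos(v)/Abs(sin(u)), sin(u)^2*sin(v)/Abs(sin(u)), sin(2*u)/(2*Abs(sin(u)))), and the second partials r_uu, r_uv, r_vv. Take dot products:
  L(u, v) = r_uu · N̂ = -9*sin(u)/Abs(sin(u)),
  M(u, v) = r_uv · N̂ = 0,
  N(u, v) = r_vv · N̂ = -9*sin(u)^3/Abs(sin(u)).
Evaluating at (u, v) = (pi/2, -3*pi/5):
  L = -9, M = 0, N = -9.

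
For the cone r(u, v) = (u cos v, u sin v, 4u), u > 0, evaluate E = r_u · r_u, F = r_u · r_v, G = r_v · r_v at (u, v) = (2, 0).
E = 17;  F = 0;  G = 4

Partials: r_u = (cos(v), sin(v), 4), r_v = (-u*sin(v), u*cos(v), 0). As functions of (u, v):
  E = r_u · r_u = 17,
  F = r_u · r_v = 0,
  G = r_v · r_v = u^2.
Evaluating at (u, v) = (2, 0): E = 17, F = 0, G = 4.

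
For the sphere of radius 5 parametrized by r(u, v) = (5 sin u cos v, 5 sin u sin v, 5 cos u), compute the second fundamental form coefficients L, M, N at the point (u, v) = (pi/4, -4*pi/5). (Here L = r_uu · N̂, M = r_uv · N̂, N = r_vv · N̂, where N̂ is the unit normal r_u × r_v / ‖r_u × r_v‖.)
L = -5;  M = 0;  N = -5/2

Compute the unit normal N̂(u, v) = (sin(u)^2*cos(v)/Abs(sin(u)), sin(u)^2*sin(v)/Abs(sin(u)), sin(2*u)/(2*Abs(sin(u)))), and the second partials r_uu, r_uv, r_vv. Take dot products:
  L(u, v) = r_uu · N̂ = -5*sin(u)/Abs(sin(u)),
  M(u, v) = r_uv · N̂ = 0,
  N(u, v) = r_vv · N̂ = -5*sin(u)^3/Abs(sin(u)).
Evaluating at (u, v) = (pi/4, -4*pi/5):
  L = -5, M = 0, N = -5/2.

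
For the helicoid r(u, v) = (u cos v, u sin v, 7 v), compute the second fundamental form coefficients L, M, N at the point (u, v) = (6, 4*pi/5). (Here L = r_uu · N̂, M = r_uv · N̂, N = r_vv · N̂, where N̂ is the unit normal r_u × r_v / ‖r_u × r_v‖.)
L = 0;  M = -7*sqrt(85)/85;  N = 0

Compute the unit normal N̂(u, v) = (7*sin(v)/sqrt(u^2 + 49), -7*cos(v)/sqrt(u^2 + 49), u/sqrt(u^2 + 49)), and the second partials r_uu, r_uv, r_vv. Take dot products:
  L(u, v) = r_uu · N̂ = 0,
  M(u, v) = r_uv · N̂ = -7/sqrt(u^2 + 49),
  N(u, v) = r_vv · N̂ = 0.
Evaluating at (u, v) = (6, 4*pi/5):
  L = 0, M = -7*sqrt(85)/85, N = 0.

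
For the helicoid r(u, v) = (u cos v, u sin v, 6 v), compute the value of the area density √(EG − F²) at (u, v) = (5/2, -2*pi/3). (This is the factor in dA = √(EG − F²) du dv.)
√(EG − F²)|_{(5/2, -2*pi/3)} = 13/2

E = 1, F = 0, G = u^2 + 36, so EG − F² = u^2 + 36. Taking the positive square root: √(EG − F²) = sqrt(u^2 + 36). At (u, v) = (5/2, -2*pi/3): 13/2.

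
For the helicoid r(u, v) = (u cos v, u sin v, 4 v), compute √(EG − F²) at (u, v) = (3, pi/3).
√(EG − F²)|_{(3, pi/3)} = 5

E = 1, F = 0, G = u^2 + 16; EG − F² = u^2 + 16; √(EG − F²) = sqrt(u^2 + 16). At the given point: 5.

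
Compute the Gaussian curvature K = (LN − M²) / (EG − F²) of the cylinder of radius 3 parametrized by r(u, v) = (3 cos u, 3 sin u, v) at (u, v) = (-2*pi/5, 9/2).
K = 0

Coefficients of the first fundamental form: E = 9, F = 0, G = 1.
Coefficients of the second fundamental form: L = -3, M = 0, N = 0.
Assemble K = (LN − M²)/(EG − F²) = 0. At (u, v) = (-2*pi/5, 9/2): K = 0.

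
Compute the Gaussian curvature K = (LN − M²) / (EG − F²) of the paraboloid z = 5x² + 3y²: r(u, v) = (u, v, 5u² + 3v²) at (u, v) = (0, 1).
K = 60/1369

Coefficients of the first fundamental form: E = 100*u^2 + 1, F = 60*u*v, G = 36*v^2 + 1.
Coefficients of the second fundamental form: L = 10/sqrt(100*u^2 + 36*v^2 + 1), M = 0, N = 6/sqrt(100*u^2 + 36*v^2 + 1).
Assemble K = (LN − M²)/(EG − F²) = 60/(10000*u^4 + 7200*u^2*v^2 + 200*u^2 + 1296*v^4 + 72*v^2 + 1). At (u, v) = (0, 1): K = 60/1369.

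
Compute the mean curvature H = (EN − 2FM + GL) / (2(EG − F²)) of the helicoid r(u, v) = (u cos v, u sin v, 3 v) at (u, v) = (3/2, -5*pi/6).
H = 0

With E = 1, F = 0, G = u^2 + 9, L = 0, M = -3/sqrt(u^2 + 9), N = 0, assemble
  H = (EN − 2FM + GL) / (2(EG − F²)) = 0.
At (u, v) = (3/2, -5*pi/6): H = 0.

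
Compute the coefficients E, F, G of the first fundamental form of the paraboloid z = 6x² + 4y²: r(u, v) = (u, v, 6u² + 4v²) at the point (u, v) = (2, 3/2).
E = 577;  F = 288;  G = 145

Partials: r_u = (1, 0, 12*u), r_v = (0, 1, 8*v). As functions of (u, v):
  E = r_u · r_u = 144*u^2 + 1,
  F = r_u · r_v = 96*u*v,
  G = r_v · r_v = 64*v^2 + 1.
Evaluating at (u, v) = (2, 3/2): E = 577, F = 288, G = 145.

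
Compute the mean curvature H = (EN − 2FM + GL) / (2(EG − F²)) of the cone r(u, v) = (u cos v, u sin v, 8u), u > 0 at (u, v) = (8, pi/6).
H = sqrt(65)/130

With E = 65, F = 0, G = u^2, L = 0, M = 0, N = 8*sqrt(65)*u^2/(65*Abs(u)), assemble
  H = (EN − 2FM + GL) / (2(EG − F²)) = 4*sqrt(65)/(65*Abs(u)).
At (u, v) = (8, pi/6): H = sqrt(65)/130.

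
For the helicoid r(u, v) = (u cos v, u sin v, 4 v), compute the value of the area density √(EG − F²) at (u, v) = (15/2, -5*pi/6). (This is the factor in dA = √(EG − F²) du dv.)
√(EG − F²)|_{(15/2, -5*pi/6)} = 17/2

E = 1, F = 0, G = u^2 + 16, so EG − F² = u^2 + 16. Taking the positive square root: √(EG − F²) = sqrt(u^2 + 16). At (u, v) = (15/2, -5*pi/6): 17/2.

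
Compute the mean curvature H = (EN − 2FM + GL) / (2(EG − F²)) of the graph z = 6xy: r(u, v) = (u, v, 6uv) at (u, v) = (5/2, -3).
H = 81*sqrt(22)/3025

With E = 36*v^2 + 1, F = 36*u*v, G = 36*u^2 + 1, L = 0, M = 6/sqrt(36*u^2 + 36*v^2 + 1), N = 0, assemble
  H = (EN − 2FM + GL) / (2(EG − F²)) = -216*u*v/(36*u^2 + 36*v^2 + 1)^(3/2).
At (u, v) = (5/2, -3): H = 81*sqrt(22)/3025.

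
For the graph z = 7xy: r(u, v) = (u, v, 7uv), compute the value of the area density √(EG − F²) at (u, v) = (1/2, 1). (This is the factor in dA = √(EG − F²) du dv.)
√(EG − F²)|_{(1/2, 1)} = sqrt(249)/2

E = 49*v^2 + 1, F = 49*u*v, G = 49*u^2 + 1, so EG − F² = 49*u^2 + 49*v^2 + 1. Taking the positive square root: √(EG − F²) = sqrt(49*u^2 + 49*v^2 + 1). At (u, v) = (1/2, 1): sqrt(249)/2.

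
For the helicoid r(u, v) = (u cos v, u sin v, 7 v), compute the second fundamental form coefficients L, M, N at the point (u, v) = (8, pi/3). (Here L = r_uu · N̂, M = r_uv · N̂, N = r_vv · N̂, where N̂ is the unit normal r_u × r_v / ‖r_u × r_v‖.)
L = 0;  M = -7*sqrt(113)/113;  N = 0

Compute the unit normal N̂(u, v) = (7*sin(v)/sqrt(u^2 + 49), -7*cos(v)/sqrt(u^2 + 49), u/sqrt(u^2 + 49)), and the second partials r_uu, r_uv, r_vv. Take dot products:
  L(u, v) = r_uu · N̂ = 0,
  M(u, v) = r_uv · N̂ = -7/sqrt(u^2 + 49),
  N(u, v) = r_vv · N̂ = 0.
Evaluating at (u, v) = (8, pi/3):
  L = 0, M = -7*sqrt(113)/113, N = 0.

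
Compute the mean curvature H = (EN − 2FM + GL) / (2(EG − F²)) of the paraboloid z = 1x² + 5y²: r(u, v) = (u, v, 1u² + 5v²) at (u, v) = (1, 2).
H = 142*sqrt(5)/6075

With E = 4*u^2 + 1, F = 20*u*v, G = 100*v^2 + 1, L = 2/sqrt(4*u^2 + 100*v^2 + 1), M = 0, N = 10/sqrt(4*u^2 + 100*v^2 + 1), assemble
  H = (EN − 2FM + GL) / (2(EG − F²)) = 2*(10*u^2 + 50*v^2 + 3)/(4*u^2 + 100*v^2 + 1)^(3/2).
At (u, v) = (1, 2): H = 142*sqrt(5)/6075.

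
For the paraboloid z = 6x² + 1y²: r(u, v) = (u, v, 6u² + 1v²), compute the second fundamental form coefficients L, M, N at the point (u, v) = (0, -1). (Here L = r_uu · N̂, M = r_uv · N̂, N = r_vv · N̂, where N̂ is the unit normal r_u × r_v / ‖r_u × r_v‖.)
L = 12*sqrt(5)/5;  M = 0;  N = 2*sqrt(5)/5

Compute the unit normal N̂(u, v) = (-12*u/sqrt(144*u^2 + 4*v^2 + 1), -2*v/sqrt(144*u^2 + 4*v^2 + 1), 1/sqrt(144*u^2 + 4*v^2 + 1)), and the second partials r_uu, r_uv, r_vv. Take dot products:
  L(u, v) = r_uu · N̂ = 12/sqrt(144*u^2 + 4*v^2 + 1),
  M(u, v) = r_uv · N̂ = 0,
  N(u, v) = r_vv · N̂ = 2/sqrt(144*u^2 + 4*v^2 + 1).
Evaluating at (u, v) = (0, -1):
  L = 12*sqrt(5)/5, M = 0, N = 2*sqrt(5)/5.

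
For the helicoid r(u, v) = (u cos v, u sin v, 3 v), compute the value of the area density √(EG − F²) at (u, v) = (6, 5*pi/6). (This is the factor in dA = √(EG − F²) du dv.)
√(EG − F²)|_{(6, 5*pi/6)} = 3*sqrt(5)

E = 1, F = 0, G = u^2 + 9, so EG − F² = u^2 + 9. Taking the positive square root: √(EG − F²) = sqrt(u^2 + 9). At (u, v) = (6, 5*pi/6): 3*sqrt(5).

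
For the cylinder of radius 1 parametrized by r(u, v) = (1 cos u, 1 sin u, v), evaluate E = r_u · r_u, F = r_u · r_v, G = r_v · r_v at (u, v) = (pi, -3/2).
E = 1;  F = 0;  G = 1

Partials: r_u = (-sin(u), cos(u), 0), r_v = (0, 0, 1). As functions of (u, v):
  E = r_u · r_u = 1,
  F = r_u · r_v = 0,
  G = r_v · r_v = 1.
Evaluating at (u, v) = (pi, -3/2): E = 1, F = 0, G = 1.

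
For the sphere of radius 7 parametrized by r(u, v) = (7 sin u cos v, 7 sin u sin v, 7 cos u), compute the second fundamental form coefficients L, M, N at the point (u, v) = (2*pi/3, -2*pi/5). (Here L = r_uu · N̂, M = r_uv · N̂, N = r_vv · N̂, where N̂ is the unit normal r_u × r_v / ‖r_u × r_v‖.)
L = -7;  M = 0;  N = -21/4

Compute the unit normal N̂(u, v) = (sin(u)^2*cos(v)/Abs(sin(u)), sin(u)^2*sin(v)/Abs(sin(u)), sin(2*u)/(2*Abs(sin(u)))), and the second partials r_uu, r_uv, r_vv. Take dot products:
  L(u, v) = r_uu · N̂ = -7*sin(u)/Abs(sin(u)),
  M(u, v) = r_uv · N̂ = 0,
  N(u, v) = r_vv · N̂ = -7*sin(u)^3/Abs(sin(u)).
Evaluating at (u, v) = (2*pi/3, -2*pi/5):
  L = -7, M = 0, N = -21/4.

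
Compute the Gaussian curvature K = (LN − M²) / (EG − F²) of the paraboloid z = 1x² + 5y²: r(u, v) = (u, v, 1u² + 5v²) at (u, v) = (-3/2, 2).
K = 1/8405

Coefficients of the first fundamental form: E = 4*u^2 + 1, F = 20*u*v, G = 100*v^2 + 1.
Coefficients of the second fundamental form: L = 2/sqrt(4*u^2 + 100*v^2 + 1), M = 0, N = 10/sqrt(4*u^2 + 100*v^2 + 1).
Assemble K = (LN − M²)/(EG − F²) = 20/(16*u^4 + 800*u^2*v^2 + 8*u^2 + 10000*v^4 + 200*v^2 + 1). At (u, v) = (-3/2, 2): K = 1/8405.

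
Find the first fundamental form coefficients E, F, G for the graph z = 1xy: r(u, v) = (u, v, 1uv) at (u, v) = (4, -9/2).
E = 85/4;  F = -18;  G = 17

Partials: r_u = (1, 0, v), r_v = (0, 1, u). As functions of (u, v):
  E = r_u · r_u = v^2 + 1,
  F = r_u · r_v = u*v,
  G = r_v · r_v = u^2 + 1.
Evaluating at (u, v) = (4, -9/2): E = 85/4, F = -18, G = 17.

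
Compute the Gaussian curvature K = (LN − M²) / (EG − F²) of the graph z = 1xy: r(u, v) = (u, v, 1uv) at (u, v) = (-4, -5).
K = -1/1764

Coefficients of the first fundamental form: E = v^2 + 1, F = u*v, G = u^2 + 1.
Coefficients of the second fundamental form: L = 0, M = 1/sqrt(u^2 + v^2 + 1), N = 0.
Assemble K = (LN − M²)/(EG − F²) = 1/((u^2*v^2 - (u^2 + 1)*(v^2 + 1))*(u^2 + v^2 + 1)). At (u, v) = (-4, -5): K = -1/1764.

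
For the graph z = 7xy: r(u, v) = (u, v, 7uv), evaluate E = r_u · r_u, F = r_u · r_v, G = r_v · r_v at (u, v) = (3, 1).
E = 50;  F = 147;  G = 442

Partials: r_u = (1, 0, 7*v), r_v = (0, 1, 7*u). As functions of (u, v):
  E = r_u · r_u = 49*v^2 + 1,
  F = r_u · r_v = 49*u*v,
  G = r_v · r_v = 49*u^2 + 1.
Evaluating at (u, v) = (3, 1): E = 50, F = 147, G = 442.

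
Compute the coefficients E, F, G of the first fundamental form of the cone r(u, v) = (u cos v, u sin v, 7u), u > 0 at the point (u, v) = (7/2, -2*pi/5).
E = 50;  F = 0;  G = 49/4

Partials: r_u = (cos(v), sin(v), 7), r_v = (-u*sin(v), u*cos(v), 0). As functions of (u, v):
  E = r_u · r_u = 50,
  F = r_u · r_v = 0,
  G = r_v · r_v = u^2.
Evaluating at (u, v) = (7/2, -2*pi/5): E = 50, F = 0, G = 49/4.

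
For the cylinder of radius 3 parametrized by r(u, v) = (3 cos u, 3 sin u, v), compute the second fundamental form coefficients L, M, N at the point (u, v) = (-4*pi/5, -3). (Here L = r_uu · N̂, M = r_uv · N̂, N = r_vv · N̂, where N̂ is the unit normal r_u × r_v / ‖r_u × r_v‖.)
L = -3;  M = 0;  N = 0

Compute the unit normal N̂(u, v) = (cos(u), sin(u), 0), and the second partials r_uu, r_uv, r_vv. Take dot products:
  L(u, v) = r_uu · N̂ = -3,
  M(u, v) = r_uv · N̂ = 0,
  N(u, v) = r_vv · N̂ = 0.
Evaluating at (u, v) = (-4*pi/5, -3):
  L = -3, M = 0, N = 0.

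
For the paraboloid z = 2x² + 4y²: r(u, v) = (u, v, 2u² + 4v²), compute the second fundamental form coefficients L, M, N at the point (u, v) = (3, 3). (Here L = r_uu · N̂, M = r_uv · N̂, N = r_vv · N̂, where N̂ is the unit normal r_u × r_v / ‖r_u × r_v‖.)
L = 4*sqrt(721)/721;  M = 0;  N = 8*sqrt(721)/721

Compute the unit normal N̂(u, v) = (-4*u/sqrt(16*u^2 + 64*v^2 + 1), -8*v/sqrt(16*u^2 + 64*v^2 + 1), 1/sqrt(16*u^2 + 64*v^2 + 1)), and the second partials r_uu, r_uv, r_vv. Take dot products:
  L(u, v) = r_uu · N̂ = 4/sqrt(16*u^2 + 64*v^2 + 1),
  M(u, v) = r_uv · N̂ = 0,
  N(u, v) = r_vv · N̂ = 8/sqrt(16*u^2 + 64*v^2 + 1).
Evaluating at (u, v) = (3, 3):
  L = 4*sqrt(721)/721, M = 0, N = 8*sqrt(721)/721.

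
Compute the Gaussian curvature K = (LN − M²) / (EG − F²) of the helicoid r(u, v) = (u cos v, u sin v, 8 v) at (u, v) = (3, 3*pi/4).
K = -64/5329

Coefficients of the first fundamental form: E = 1, F = 0, G = u^2 + 64.
Coefficients of the second fundamental form: L = 0, M = -8/sqrt(u^2 + 64), N = 0.
Assemble K = (LN − M²)/(EG − F²) = -64/(u^2 + 64)^2. At (u, v) = (3, 3*pi/4): K = -64/5329.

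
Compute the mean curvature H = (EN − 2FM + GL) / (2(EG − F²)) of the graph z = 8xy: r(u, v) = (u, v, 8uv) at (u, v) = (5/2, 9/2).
H = -5760*sqrt(1697)/2879809

With E = 64*v^2 + 1, F = 64*u*v, G = 64*u^2 + 1, L = 0, M = 8/sqrt(64*u^2 + 64*v^2 + 1), N = 0, assemble
  H = (EN − 2FM + GL) / (2(EG − F²)) = -512*u*v/(64*u^2 + 64*v^2 + 1)^(3/2).
At (u, v) = (5/2, 9/2): H = -5760*sqrt(1697)/2879809.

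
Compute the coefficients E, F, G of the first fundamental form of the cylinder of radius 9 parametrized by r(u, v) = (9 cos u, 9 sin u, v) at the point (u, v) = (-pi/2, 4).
E = 81;  F = 0;  G = 1

Partials: r_u = (-9*sin(u), 9*cos(u), 0), r_v = (0, 0, 1). As functions of (u, v):
  E = r_u · r_u = 81,
  F = r_u · r_v = 0,
  G = r_v · r_v = 1.
Evaluating at (u, v) = (-pi/2, 4): E = 81, F = 0, G = 1.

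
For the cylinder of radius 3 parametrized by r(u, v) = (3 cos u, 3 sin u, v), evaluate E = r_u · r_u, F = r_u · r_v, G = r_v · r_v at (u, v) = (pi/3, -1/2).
E = 9;  F = 0;  G = 1

Partials: r_u = (-3*sin(u), 3*cos(u), 0), r_v = (0, 0, 1). As functions of (u, v):
  E = r_u · r_u = 9,
  F = r_u · r_v = 0,
  G = r_v · r_v = 1.
Evaluating at (u, v) = (pi/3, -1/2): E = 9, F = 0, G = 1.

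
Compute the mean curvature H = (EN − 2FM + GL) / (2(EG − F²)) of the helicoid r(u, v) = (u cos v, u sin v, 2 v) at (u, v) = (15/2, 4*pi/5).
H = 0

With E = 1, F = 0, G = u^2 + 4, L = 0, M = -2/sqrt(u^2 + 4), N = 0, assemble
  H = (EN − 2FM + GL) / (2(EG − F²)) = 0.
At (u, v) = (15/2, 4*pi/5): H = 0.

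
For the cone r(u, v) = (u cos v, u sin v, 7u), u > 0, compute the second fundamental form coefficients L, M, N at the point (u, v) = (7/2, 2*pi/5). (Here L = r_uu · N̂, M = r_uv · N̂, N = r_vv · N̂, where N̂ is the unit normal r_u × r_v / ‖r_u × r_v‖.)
L = 0;  M = 0;  N = 49*sqrt(2)/20

Compute the unit normal N̂(u, v) = (-7*sqrt(2)*u*cos(v)/(10*Abs(u)), -7*sqrt(2)*u*sin(v)/(10*Abs(u)), sqrt(2)*u/(10*Abs(u))), and the second partials r_uu, r_uv, r_vv. Take dot products:
  L(u, v) = r_uu · N̂ = 0,
  M(u, v) = r_uv · N̂ = 0,
  N(u, v) = r_vv · N̂ = 7*sqrt(2)*u^2/(10*Abs(u)).
Evaluating at (u, v) = (7/2, 2*pi/5):
  L = 0, M = 0, N = 49*sqrt(2)/20.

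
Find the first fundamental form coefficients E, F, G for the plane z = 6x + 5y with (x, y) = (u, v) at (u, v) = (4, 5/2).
E = 37;  F = 30;  G = 26

Partials: r_u = (1, 0, 6), r_v = (0, 1, 5). As functions of (u, v):
  E = r_u · r_u = 37,
  F = r_u · r_v = 30,
  G = r_v · r_v = 26.
Evaluating at (u, v) = (4, 5/2): E = 37, F = 30, G = 26.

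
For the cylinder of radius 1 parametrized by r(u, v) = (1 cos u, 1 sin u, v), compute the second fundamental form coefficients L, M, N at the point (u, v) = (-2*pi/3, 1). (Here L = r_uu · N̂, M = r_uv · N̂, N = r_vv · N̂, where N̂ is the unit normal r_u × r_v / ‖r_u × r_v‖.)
L = -1;  M = 0;  N = 0

Compute the unit normal N̂(u, v) = (cos(u), sin(u), 0), and the second partials r_uu, r_uv, r_vv. Take dot products:
  L(u, v) = r_uu · N̂ = -1,
  M(u, v) = r_uv · N̂ = 0,
  N(u, v) = r_vv · N̂ = 0.
Evaluating at (u, v) = (-2*pi/3, 1):
  L = -1, M = 0, N = 0.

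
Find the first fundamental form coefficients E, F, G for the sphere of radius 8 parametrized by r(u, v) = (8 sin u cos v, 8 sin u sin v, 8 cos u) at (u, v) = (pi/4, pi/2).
E = 64;  F = 0;  G = 32

Partials: r_u = (8*cos(u)*cos(v), 8*sin(v)*cos(u), -8*sin(u)), r_v = (-8*sin(u)*sin(v), 8*sin(u)*cos(v), 0). As functions of (u, v):
  E = r_u · r_u = 64,
  F = r_u · r_v = 0,
  G = r_v · r_v = 64*sin(u)^2.
Evaluating at (u, v) = (pi/4, pi/2): E = 64, F = 0, G = 32.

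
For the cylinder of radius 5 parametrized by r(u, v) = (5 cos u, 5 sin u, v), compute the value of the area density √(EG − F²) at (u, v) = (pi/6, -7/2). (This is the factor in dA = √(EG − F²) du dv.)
√(EG − F²)|_{(pi/6, -7/2)} = 5

E = 25, F = 0, G = 1, so EG − F² = 25. Taking the positive square root: √(EG − F²) = 5. At (u, v) = (pi/6, -7/2): 5.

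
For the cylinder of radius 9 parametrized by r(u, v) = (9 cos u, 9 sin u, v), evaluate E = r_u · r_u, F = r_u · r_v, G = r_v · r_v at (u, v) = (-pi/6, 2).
E = 81;  F = 0;  G = 1

Partials: r_u = (-9*sin(u), 9*cos(u), 0), r_v = (0, 0, 1). As functions of (u, v):
  E = r_u · r_u = 81,
  F = r_u · r_v = 0,
  G = r_v · r_v = 1.
Evaluating at (u, v) = (-pi/6, 2): E = 81, F = 0, G = 1.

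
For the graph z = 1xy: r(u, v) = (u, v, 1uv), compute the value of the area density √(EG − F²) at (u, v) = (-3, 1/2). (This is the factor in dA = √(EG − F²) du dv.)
√(EG − F²)|_{(-3, 1/2)} = sqrt(41)/2

E = v^2 + 1, F = u*v, G = u^2 + 1, so EG − F² = u^2 + v^2 + 1. Taking the positive square root: √(EG − F²) = sqrt(u^2 + v^2 + 1). At (u, v) = (-3, 1/2): sqrt(41)/2.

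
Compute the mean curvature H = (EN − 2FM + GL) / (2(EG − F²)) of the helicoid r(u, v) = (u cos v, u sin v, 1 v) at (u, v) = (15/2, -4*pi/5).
H = 0

With E = 1, F = 0, G = u^2 + 1, L = 0, M = -1/sqrt(u^2 + 1), N = 0, assemble
  H = (EN − 2FM + GL) / (2(EG − F²)) = 0.
At (u, v) = (15/2, -4*pi/5): H = 0.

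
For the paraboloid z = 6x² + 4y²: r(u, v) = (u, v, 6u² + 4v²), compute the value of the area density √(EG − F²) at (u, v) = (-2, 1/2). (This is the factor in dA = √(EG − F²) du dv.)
√(EG − F²)|_{(-2, 1/2)} = sqrt(593)

E = 144*u^2 + 1, F = 96*u*v, G = 64*v^2 + 1, so EG − F² = 144*u^2 + 64*v^2 + 1. Taking the positive square root: √(EG − F²) = sqrt(144*u^2 + 64*v^2 + 1). At (u, v) = (-2, 1/2): sqrt(593).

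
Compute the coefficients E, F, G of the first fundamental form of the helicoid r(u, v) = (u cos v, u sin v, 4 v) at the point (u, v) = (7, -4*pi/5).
E = 1;  F = 0;  G = 65

Partials: r_u = (cos(v), sin(v), 0), r_v = (-u*sin(v), u*cos(v), 4). As functions of (u, v):
  E = r_u · r_u = 1,
  F = r_u · r_v = 0,
  G = r_v · r_v = u^2 + 16.
Evaluating at (u, v) = (7, -4*pi/5): E = 1, F = 0, G = 65.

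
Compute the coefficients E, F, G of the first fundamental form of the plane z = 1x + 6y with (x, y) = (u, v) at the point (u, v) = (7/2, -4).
E = 2;  F = 6;  G = 37

Partials: r_u = (1, 0, 1), r_v = (0, 1, 6). As functions of (u, v):
  E = r_u · r_u = 2,
  F = r_u · r_v = 6,
  G = r_v · r_v = 37.
Evaluating at (u, v) = (7/2, -4): E = 2, F = 6, G = 37.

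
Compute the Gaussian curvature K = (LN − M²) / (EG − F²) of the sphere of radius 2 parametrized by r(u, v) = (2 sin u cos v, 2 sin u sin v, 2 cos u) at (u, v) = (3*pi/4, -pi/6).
K = 1/4

Coefficients of the first fundamental form: E = 4, F = 0, G = 4*sin(u)^2.
Coefficients of the second fundamental form: L = -2*sin(u)/Abs(sin(u)), M = 0, N = -2*sin(u)^3/Abs(sin(u)).
Assemble K = (LN − M²)/(EG − F²) = 1/4. At (u, v) = (3*pi/4, -pi/6): K = 1/4.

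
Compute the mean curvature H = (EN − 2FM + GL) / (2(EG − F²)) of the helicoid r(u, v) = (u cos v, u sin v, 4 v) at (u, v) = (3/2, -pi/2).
H = 0

With E = 1, F = 0, G = u^2 + 16, L = 0, M = -4/sqrt(u^2 + 16), N = 0, assemble
  H = (EN − 2FM + GL) / (2(EG − F²)) = 0.
At (u, v) = (3/2, -pi/2): H = 0.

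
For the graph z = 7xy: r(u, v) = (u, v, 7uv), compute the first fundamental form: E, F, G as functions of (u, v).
E = 49*v^2 + 1;  F = 49*u*v;  G = 49*u^2 + 1

Compute partials: r_u = (1, 0, 7*v), r_v = (0, 1, 7*u). Then
  E = r_u · r_u = 49*v^2 + 1,
  F = r_u · r_v = 49*u*v,
  G = r_v · r_v = 49*u^2 + 1.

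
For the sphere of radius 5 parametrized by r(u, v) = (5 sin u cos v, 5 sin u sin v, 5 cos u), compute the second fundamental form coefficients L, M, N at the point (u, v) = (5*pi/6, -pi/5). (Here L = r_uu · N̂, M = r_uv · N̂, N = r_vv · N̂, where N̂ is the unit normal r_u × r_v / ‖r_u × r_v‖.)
L = -5;  M = 0;  N = -5/4

Compute the unit normal N̂(u, v) = (sin(u)^2*cos(v)/Abs(sin(u)), sin(u)^2*sin(v)/Abs(sin(u)), sin(2*u)/(2*Abs(sin(u)))), and the second partials r_uu, r_uv, r_vv. Take dot products:
  L(u, v) = r_uu · N̂ = -5*sin(u)/Abs(sin(u)),
  M(u, v) = r_uv · N̂ = 0,
  N(u, v) = r_vv · N̂ = -5*sin(u)^3/Abs(sin(u)).
Evaluating at (u, v) = (5*pi/6, -pi/5):
  L = -5, M = 0, N = -5/4.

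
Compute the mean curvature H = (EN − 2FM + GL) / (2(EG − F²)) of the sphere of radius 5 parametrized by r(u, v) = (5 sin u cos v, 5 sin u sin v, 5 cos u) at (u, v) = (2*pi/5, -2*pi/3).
H = -1/5

With E = 25, F = 0, G = 25*sin(u)^2, L = -5*sin(u)/Abs(sin(u)), M = 0, N = -5*sin(u)^3/Abs(sin(u)), assemble
  H = (EN − 2FM + GL) / (2(EG − F²)) = -sin(u)/(5*Abs(sin(u))).
At (u, v) = (2*pi/5, -2*pi/3): H = -1/5.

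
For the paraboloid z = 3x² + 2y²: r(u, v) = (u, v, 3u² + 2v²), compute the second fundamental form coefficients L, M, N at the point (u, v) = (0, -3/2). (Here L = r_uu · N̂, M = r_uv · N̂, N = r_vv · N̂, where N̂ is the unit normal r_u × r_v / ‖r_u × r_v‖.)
L = 6*sqrt(37)/37;  M = 0;  N = 4*sqrt(37)/37

Compute the unit normal N̂(u, v) = (-6*u/sqrt(36*u^2 + 16*v^2 + 1), -4*v/sqrt(36*u^2 + 16*v^2 + 1), 1/sqrt(36*u^2 + 16*v^2 + 1)), and the second partials r_uu, r_uv, r_vv. Take dot products:
  L(u, v) = r_uu · N̂ = 6/sqrt(36*u^2 + 16*v^2 + 1),
  M(u, v) = r_uv · N̂ = 0,
  N(u, v) = r_vv · N̂ = 4/sqrt(36*u^2 + 16*v^2 + 1).
Evaluating at (u, v) = (0, -3/2):
  L = 6*sqrt(37)/37, M = 0, N = 4*sqrt(37)/37.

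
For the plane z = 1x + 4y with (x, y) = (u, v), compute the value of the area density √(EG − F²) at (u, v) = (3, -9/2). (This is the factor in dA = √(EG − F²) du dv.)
√(EG − F²)|_{(3, -9/2)} = 3*sqrt(2)

E = 2, F = 4, G = 17, so EG − F² = 18. Taking the positive square root: √(EG − F²) = 3*sqrt(2). At (u, v) = (3, -9/2): 3*sqrt(2).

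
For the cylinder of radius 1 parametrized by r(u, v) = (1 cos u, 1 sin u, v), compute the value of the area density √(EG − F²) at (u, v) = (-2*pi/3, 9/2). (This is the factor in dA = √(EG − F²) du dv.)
√(EG − F²)|_{(-2*pi/3, 9/2)} = 1

E = 1, F = 0, G = 1, so EG − F² = 1. Taking the positive square root: √(EG − F²) = 1. At (u, v) = (-2*pi/3, 9/2): 1.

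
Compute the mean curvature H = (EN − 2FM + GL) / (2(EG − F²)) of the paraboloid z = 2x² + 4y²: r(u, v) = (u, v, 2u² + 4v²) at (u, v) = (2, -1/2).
H = 98/243

With E = 16*u^2 + 1, F = 32*u*v, G = 64*v^2 + 1, L = 4/sqrt(16*u^2 + 64*v^2 + 1), M = 0, N = 8/sqrt(16*u^2 + 64*v^2 + 1), assemble
  H = (EN − 2FM + GL) / (2(EG − F²)) = 2*(32*u^2 + 64*v^2 + 3)/(16*u^2 + 64*v^2 + 1)^(3/2).
At (u, v) = (2, -1/2): H = 98/243.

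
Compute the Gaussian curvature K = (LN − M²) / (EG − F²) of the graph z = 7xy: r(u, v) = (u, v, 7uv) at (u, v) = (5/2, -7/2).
K = -196/3294225

Coefficients of the first fundamental form: E = 49*v^2 + 1, F = 49*u*v, G = 49*u^2 + 1.
Coefficients of the second fundamental form: L = 0, M = 7/sqrt(49*u^2 + 49*v^2 + 1), N = 0.
Assemble K = (LN − M²)/(EG − F²) = -49/(2401*u^4 + 4802*u^2*v^2 + 98*u^2 + 2401*v^4 + 98*v^2 + 1). At (u, v) = (5/2, -7/2): K = -196/3294225.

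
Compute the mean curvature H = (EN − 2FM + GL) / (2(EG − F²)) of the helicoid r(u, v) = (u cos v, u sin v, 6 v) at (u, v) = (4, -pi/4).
H = 0

With E = 1, F = 0, G = u^2 + 36, L = 0, M = -6/sqrt(u^2 + 36), N = 0, assemble
  H = (EN − 2FM + GL) / (2(EG − F²)) = 0.
At (u, v) = (4, -pi/4): H = 0.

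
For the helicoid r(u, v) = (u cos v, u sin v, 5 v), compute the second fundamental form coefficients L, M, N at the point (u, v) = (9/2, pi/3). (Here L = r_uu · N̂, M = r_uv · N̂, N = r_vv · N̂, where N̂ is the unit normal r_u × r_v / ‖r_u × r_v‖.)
L = 0;  M = -10*sqrt(181)/181;  N = 0

Compute the unit normal N̂(u, v) = (5*sin(v)/sqrt(u^2 + 25), -5*cos(v)/sqrt(u^2 + 25), u/sqrt(u^2 + 25)), and the second partials r_uu, r_uv, r_vv. Take dot products:
  L(u, v) = r_uu · N̂ = 0,
  M(u, v) = r_uv · N̂ = -5/sqrt(u^2 + 25),
  N(u, v) = r_vv · N̂ = 0.
Evaluating at (u, v) = (9/2, pi/3):
  L = 0, M = -10*sqrt(181)/181, N = 0.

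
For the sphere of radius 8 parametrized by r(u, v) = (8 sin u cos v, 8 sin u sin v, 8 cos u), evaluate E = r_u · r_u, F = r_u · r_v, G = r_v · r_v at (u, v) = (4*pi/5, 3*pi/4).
E = 64;  F = 0;  G = 40 - 8*sqrt(5)

Partials: r_u = (8*cos(u)*cos(v), 8*sin(v)*cos(u), -8*sin(u)), r_v = (-8*sin(u)*sin(v), 8*sin(u)*cos(v), 0). As functions of (u, v):
  E = r_u · r_u = 64,
  F = r_u · r_v = 0,
  G = r_v · r_v = 64*sin(u)^2.
Evaluating at (u, v) = (4*pi/5, 3*pi/4): E = 64, F = 0, G = 40 - 8*sqrt(5).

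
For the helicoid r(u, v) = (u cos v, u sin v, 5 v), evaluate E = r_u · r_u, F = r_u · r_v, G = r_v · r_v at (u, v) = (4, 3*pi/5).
E = 1;  F = 0;  G = 41

Partials: r_u = (cos(v), sin(v), 0), r_v = (-u*sin(v), u*cos(v), 5). As functions of (u, v):
  E = r_u · r_u = 1,
  F = r_u · r_v = 0,
  G = r_v · r_v = u^2 + 25.
Evaluating at (u, v) = (4, 3*pi/5): E = 1, F = 0, G = 41.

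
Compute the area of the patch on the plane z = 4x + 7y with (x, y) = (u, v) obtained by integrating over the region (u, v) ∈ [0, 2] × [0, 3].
Area = 6*sqrt(66)

Area = ∫∫ √(EG − F²) du dv with √(EG − F²) = sqrt(66). Integrating over [0, 2] × [0, 3] gives 6*sqrt(66).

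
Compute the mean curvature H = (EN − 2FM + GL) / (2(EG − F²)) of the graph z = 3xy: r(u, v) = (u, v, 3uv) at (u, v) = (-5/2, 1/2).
H = 135*sqrt(238)/28322

With E = 9*v^2 + 1, F = 9*u*v, G = 9*u^2 + 1, L = 0, M = 3/sqrt(9*u^2 + 9*v^2 + 1), N = 0, assemble
  H = (EN − 2FM + GL) / (2(EG − F²)) = -27*u*v/(9*u^2 + 9*v^2 + 1)^(3/2).
At (u, v) = (-5/2, 1/2): H = 135*sqrt(238)/28322.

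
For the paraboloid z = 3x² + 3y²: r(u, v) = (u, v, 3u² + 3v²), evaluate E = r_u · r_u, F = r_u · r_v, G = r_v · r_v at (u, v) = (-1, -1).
E = 37;  F = 36;  G = 37

Partials: r_u = (1, 0, 6*u), r_v = (0, 1, 6*v). As functions of (u, v):
  E = r_u · r_u = 36*u^2 + 1,
  F = r_u · r_v = 36*u*v,
  G = r_v · r_v = 36*v^2 + 1.
Evaluating at (u, v) = (-1, -1): E = 37, F = 36, G = 37.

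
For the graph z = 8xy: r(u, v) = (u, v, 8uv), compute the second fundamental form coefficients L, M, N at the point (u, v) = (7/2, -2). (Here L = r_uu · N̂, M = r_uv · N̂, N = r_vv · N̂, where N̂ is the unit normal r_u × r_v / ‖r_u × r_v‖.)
L = 0;  M = 8*sqrt(1041)/1041;  N = 0

Compute the unit normal N̂(u, v) = (-8*v/sqrt(64*u^2 + 64*v^2 + 1), -8*u/sqrt(64*u^2 + 64*v^2 + 1), 1/sqrt(64*u^2 + 64*v^2 + 1)), and the second partials r_uu, r_uv, r_vv. Take dot products:
  L(u, v) = r_uu · N̂ = 0,
  M(u, v) = r_uv · N̂ = 8/sqrt(64*u^2 + 64*v^2 + 1),
  N(u, v) = r_vv · N̂ = 0.
Evaluating at (u, v) = (7/2, -2):
  L = 0, M = 8*sqrt(1041)/1041, N = 0.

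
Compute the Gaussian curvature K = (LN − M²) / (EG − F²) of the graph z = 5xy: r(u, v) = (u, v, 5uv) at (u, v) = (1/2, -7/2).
K = -100/393129

Coefficients of the first fundamental form: E = 25*v^2 + 1, F = 25*u*v, G = 25*u^2 + 1.
Coefficients of the second fundamental form: L = 0, M = 5/sqrt(25*u^2 + 25*v^2 + 1), N = 0.
Assemble K = (LN − M²)/(EG − F²) = -25/(625*u^4 + 1250*u^2*v^2 + 50*u^2 + 625*v^4 + 50*v^2 + 1). At (u, v) = (1/2, -7/2): K = -100/393129.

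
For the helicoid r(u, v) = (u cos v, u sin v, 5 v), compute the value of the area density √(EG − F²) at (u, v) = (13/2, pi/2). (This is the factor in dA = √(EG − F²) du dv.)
√(EG − F²)|_{(13/2, pi/2)} = sqrt(269)/2

E = 1, F = 0, G = u^2 + 25, so EG − F² = u^2 + 25. Taking the positive square root: √(EG − F²) = sqrt(u^2 + 25). At (u, v) = (13/2, pi/2): sqrt(269)/2.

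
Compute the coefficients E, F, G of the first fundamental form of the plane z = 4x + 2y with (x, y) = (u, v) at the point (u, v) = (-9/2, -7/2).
E = 17;  F = 8;  G = 5

Partials: r_u = (1, 0, 4), r_v = (0, 1, 2). As functions of (u, v):
  E = r_u · r_u = 17,
  F = r_u · r_v = 8,
  G = r_v · r_v = 5.
Evaluating at (u, v) = (-9/2, -7/2): E = 17, F = 8, G = 5.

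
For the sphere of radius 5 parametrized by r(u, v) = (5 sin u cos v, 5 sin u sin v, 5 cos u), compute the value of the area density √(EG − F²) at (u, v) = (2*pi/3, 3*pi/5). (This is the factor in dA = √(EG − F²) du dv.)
√(EG − F²)|_{(2*pi/3, 3*pi/5)} = 25*sqrt(3)/2

E = 25, F = 0, G = 25*sin(u)^2, so EG − F² = 625*sin(u)^2. Taking the positive square root: √(EG − F²) = 25*Abs(sin(u)). At (u, v) = (2*pi/3, 3*pi/5): 25*sqrt(3)/2.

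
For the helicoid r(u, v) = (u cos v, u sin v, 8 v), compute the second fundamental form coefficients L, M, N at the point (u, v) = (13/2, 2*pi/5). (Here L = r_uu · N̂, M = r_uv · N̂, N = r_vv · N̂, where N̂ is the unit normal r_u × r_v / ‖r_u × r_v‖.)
L = 0;  M = -16*sqrt(17)/85;  N = 0

Compute the unit normal N̂(u, v) = (8*sin(v)/sqrt(u^2 + 64), -8*cos(v)/sqrt(u^2 + 64), u/sqrt(u^2 + 64)), and the second partials r_uu, r_uv, r_vv. Take dot products:
  L(u, v) = r_uu · N̂ = 0,
  M(u, v) = r_uv · N̂ = -8/sqrt(u^2 + 64),
  N(u, v) = r_vv · N̂ = 0.
Evaluating at (u, v) = (13/2, 2*pi/5):
  L = 0, M = -16*sqrt(17)/85, N = 0.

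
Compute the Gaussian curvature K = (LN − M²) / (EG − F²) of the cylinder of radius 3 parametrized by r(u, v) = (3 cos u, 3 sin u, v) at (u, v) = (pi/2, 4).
K = 0

Coefficients of the first fundamental form: E = 9, F = 0, G = 1.
Coefficients of the second fundamental form: L = -3, M = 0, N = 0.
Assemble K = (LN − M²)/(EG − F²) = 0. At (u, v) = (pi/2, 4): K = 0.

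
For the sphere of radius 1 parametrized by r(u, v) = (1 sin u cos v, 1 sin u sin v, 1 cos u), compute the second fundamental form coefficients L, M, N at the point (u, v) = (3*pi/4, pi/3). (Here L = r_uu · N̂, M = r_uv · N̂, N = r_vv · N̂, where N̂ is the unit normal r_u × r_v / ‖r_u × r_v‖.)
L = -1;  M = 0;  N = -1/2

Compute the unit normal N̂(u, v) = (sin(u)^2*cos(v)/Abs(sin(u)), sin(u)^2*sin(v)/Abs(sin(u)), sin(2*u)/(2*Abs(sin(u)))), and the second partials r_uu, r_uv, r_vv. Take dot products:
  L(u, v) = r_uu · N̂ = -sin(u)/Abs(sin(u)),
  M(u, v) = r_uv · N̂ = 0,
  N(u, v) = r_vv · N̂ = -sin(u)^3/Abs(sin(u)).
Evaluating at (u, v) = (3*pi/4, pi/3):
  L = -1, M = 0, N = -1/2.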